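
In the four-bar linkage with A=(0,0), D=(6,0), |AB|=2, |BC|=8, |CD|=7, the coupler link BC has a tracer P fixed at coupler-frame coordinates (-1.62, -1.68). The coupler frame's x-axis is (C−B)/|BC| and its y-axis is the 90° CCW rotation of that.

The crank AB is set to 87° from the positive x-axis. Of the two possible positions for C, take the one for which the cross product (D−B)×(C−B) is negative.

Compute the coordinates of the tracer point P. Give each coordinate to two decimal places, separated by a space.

A=(0,0), D=(6.00,0)
B = A + 2.00·(cos87°, sin87°) = (0.1047, 1.9973)
|BD| = 6.2245
circle(B,8.00) ∩ circle(D,7.00): a=4.3172, h=6.7351
  candidates: C₊=(6.3547,6.9910) cross=41.923; C₋=(2.0324,-5.7670) cross=-41.923
  mode - wants cross < 0 → take C=(2.0324,-5.7670) (cross=-41.923)
ex = (C−B)/|BC| = (0.2410,-0.9705); ey = (0.9705,0.2410)
P = B + -1.62·ex + -1.68·ey = (-1.9162,3.1647)

-1.92 3.16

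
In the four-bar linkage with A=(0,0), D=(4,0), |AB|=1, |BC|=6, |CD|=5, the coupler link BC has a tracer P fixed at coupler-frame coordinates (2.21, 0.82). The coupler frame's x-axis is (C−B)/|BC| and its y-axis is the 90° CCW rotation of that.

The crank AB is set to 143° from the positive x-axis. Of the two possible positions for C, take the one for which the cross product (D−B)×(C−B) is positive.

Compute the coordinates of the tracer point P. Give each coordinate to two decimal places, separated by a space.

A=(0,0), D=(4.00,0)
B = A + 1.00·(cos143°, sin143°) = (-0.7986, 0.6018)
|BD| = 4.8362
circle(B,6.00) ∩ circle(D,5.00): a=3.5554, h=4.8332
  candidates: C₊=(3.3305,4.9550) cross=23.374; C₋=(2.1277,-4.6362) cross=-23.374
  mode + wants cross > 0 → take C=(3.3305,4.9550) (cross=23.374)
ex = (C−B)/|BC| = (0.6882,0.7255); ey = (-0.7255,0.6882)
P = B + 2.21·ex + 0.82·ey = (0.1273,2.7695)

0.13 2.77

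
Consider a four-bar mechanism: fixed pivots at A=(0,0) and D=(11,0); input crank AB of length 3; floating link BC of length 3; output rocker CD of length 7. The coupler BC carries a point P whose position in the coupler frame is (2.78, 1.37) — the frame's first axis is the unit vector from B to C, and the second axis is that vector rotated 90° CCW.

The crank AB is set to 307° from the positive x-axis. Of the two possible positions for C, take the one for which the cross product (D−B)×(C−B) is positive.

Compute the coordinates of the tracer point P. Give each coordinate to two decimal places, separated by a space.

2.92 0.50

A=(0,0), D=(11.00,0)
B = A + 3.00·(cos307°, sin307°) = (1.8054, -2.3959)
|BD| = 9.5016
circle(B,3.00) ∩ circle(D,7.00): a=2.6459, h=1.4140
  candidates: C₊=(4.0093,-0.3605) cross=13.435; C₋=(4.7224,-3.0970) cross=-13.435
  mode + wants cross > 0 → take C=(4.0093,-0.3605) (cross=13.435)
ex = (C−B)/|BC| = (0.7346,0.6785); ey = (-0.6785,0.7346)
P = B + 2.78·ex + 1.37·ey = (2.9181,0.4967)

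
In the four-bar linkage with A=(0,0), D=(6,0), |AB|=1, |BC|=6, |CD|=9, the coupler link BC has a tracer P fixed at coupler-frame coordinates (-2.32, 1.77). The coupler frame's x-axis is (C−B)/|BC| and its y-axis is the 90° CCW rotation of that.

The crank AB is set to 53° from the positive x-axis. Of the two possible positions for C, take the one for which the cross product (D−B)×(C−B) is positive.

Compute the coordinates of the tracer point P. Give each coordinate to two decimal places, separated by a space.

-0.96 -1.67

A=(0,0), D=(6.00,0)
B = A + 1.00·(cos53°, sin53°) = (0.6018, 0.7986)
|BD| = 5.4569
circle(B,6.00) ∩ circle(D,9.00): a=-1.3947, h=5.8356
  candidates: C₊=(0.0762,6.7756) cross=31.845; C₋=(-1.6319,-4.7701) cross=-31.845
  mode + wants cross > 0 → take C=(0.0762,6.7756) (cross=31.845)
ex = (C−B)/|BC| = (-0.0876,0.9962); ey = (-0.9962,-0.0876)
P = B + -2.32·ex + 1.77·ey = (-0.9581,-1.6675)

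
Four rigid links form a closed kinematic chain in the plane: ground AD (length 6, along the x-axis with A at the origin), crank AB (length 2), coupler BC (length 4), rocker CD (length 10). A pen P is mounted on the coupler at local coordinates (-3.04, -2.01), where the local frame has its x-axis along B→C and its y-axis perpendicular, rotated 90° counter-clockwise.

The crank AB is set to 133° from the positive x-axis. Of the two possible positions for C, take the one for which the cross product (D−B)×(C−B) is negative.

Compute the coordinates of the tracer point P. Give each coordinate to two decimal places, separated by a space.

-1.04 5.09

A=(0,0), D=(6.00,0)
B = A + 2.00·(cos133°, sin133°) = (-1.3640, 1.4627)
|BD| = 7.5079
circle(B,4.00) ∩ circle(D,10.00): a=-1.8402, h=3.5516
  candidates: C₊=(-2.4770,5.3047) cross=26.665; C₋=(-3.8609,-1.6623) cross=-26.665
  mode - wants cross < 0 → take C=(-3.8609,-1.6623) (cross=-26.665)
ex = (C−B)/|BC| = (-0.6242,-0.7812); ey = (0.7812,-0.6242)
P = B + -3.04·ex + -2.01·ey = (-1.0367,5.0924)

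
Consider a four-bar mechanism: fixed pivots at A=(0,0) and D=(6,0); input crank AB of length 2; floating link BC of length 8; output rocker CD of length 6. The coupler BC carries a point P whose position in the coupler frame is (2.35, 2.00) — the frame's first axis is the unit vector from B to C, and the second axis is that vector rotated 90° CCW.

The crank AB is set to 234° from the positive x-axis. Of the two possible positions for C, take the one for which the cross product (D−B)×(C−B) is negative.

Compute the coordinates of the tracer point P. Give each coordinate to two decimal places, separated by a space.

1.88 -1.22

A=(0,0), D=(6.00,0)
B = A + 2.00·(cos234°, sin234°) = (-1.1756, -1.6180)
|BD| = 7.3557
circle(B,8.00) ∩ circle(D,6.00): a=5.5811, h=5.7316
  candidates: C₊=(3.0081,5.2008) cross=42.160; C₋=(5.5296,-5.9815) cross=-42.160
  mode - wants cross < 0 → take C=(5.5296,-5.9815) (cross=-42.160)
ex = (C−B)/|BC| = (0.8382,-0.5454); ey = (0.5454,0.8382)
P = B + 2.35·ex + 2.00·ey = (1.8850,-1.2235)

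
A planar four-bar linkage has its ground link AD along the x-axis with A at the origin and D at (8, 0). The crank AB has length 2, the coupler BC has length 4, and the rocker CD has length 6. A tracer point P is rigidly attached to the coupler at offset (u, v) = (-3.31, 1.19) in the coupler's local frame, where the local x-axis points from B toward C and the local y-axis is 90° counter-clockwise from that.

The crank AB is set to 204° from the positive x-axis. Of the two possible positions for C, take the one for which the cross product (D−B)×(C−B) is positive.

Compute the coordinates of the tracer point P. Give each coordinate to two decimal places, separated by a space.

-5.34 -0.61

A=(0,0), D=(8.00,0)
B = A + 2.00·(cos204°, sin204°) = (-1.8271, -0.8135)
|BD| = 9.8607
circle(B,4.00) ∩ circle(D,6.00): a=3.9162, h=0.8144
  candidates: C₊=(2.0086,0.3212) cross=8.030; C₋=(2.1430,-1.3020) cross=-8.030
  mode + wants cross > 0 → take C=(2.0086,0.3212) (cross=8.030)
ex = (C−B)/|BC| = (0.9589,0.2837); ey = (-0.2837,0.9589)
P = B + -3.31·ex + 1.19·ey = (-5.3387,-0.6113)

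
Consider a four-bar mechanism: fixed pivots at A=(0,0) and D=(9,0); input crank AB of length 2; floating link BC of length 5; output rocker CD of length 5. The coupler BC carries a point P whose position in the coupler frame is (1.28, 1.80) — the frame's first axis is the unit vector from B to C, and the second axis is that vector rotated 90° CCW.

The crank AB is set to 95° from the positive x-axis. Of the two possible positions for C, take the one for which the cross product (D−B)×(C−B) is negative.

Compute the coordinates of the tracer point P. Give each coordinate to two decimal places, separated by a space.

1.87 2.83

A=(0,0), D=(9.00,0)
B = A + 2.00·(cos95°, sin95°) = (-0.1743, 1.9924)
|BD| = 9.3882
circle(B,5.00) ∩ circle(D,5.00): a=4.6941, h=1.7221
  candidates: C₊=(4.7783,2.6791) cross=16.167; C₋=(4.0474,-0.6867) cross=-16.167
  mode - wants cross < 0 → take C=(4.0474,-0.6867) (cross=-16.167)
ex = (C−B)/|BC| = (0.8443,-0.5358); ey = (0.5358,0.8443)
P = B + 1.28·ex + 1.80·ey = (1.8709,2.8264)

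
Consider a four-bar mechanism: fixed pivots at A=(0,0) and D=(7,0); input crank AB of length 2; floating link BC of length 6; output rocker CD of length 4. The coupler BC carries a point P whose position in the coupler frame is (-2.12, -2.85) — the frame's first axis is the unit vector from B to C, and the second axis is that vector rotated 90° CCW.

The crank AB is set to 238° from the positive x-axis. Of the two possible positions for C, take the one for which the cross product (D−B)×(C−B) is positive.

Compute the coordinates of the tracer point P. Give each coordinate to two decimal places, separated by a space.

A=(0,0), D=(7.00,0)
B = A + 2.00·(cos238°, sin238°) = (-1.0598, -1.6961)
|BD| = 8.2364
circle(B,6.00) ∩ circle(D,4.00): a=5.3323, h=2.7507
  candidates: C₊=(3.5917,2.0937) cross=22.656; C₋=(4.7246,-3.2898) cross=-22.656
  mode + wants cross > 0 → take C=(3.5917,2.0937) (cross=22.656)
ex = (C−B)/|BC| = (0.7753,0.6316); ey = (-0.6316,0.7753)
P = B + -2.12·ex + -2.85·ey = (-0.9032,-5.2447)

-0.90 -5.24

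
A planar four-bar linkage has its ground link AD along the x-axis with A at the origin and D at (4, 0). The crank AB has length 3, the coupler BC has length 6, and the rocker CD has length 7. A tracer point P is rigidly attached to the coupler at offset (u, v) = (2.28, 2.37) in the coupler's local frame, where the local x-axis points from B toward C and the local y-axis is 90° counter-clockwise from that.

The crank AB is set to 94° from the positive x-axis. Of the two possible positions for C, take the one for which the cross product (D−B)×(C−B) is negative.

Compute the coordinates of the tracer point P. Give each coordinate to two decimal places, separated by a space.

A=(0,0), D=(4.00,0)
B = A + 3.00·(cos94°, sin94°) = (-0.2093, 2.9927)
|BD| = 5.1647
circle(B,6.00) ∩ circle(D,7.00): a=1.3238, h=5.8521
  candidates: C₊=(4.2607,6.9951) cross=30.225; C₋=(-2.5214,-2.5439) cross=-30.225
  mode - wants cross < 0 → take C=(-2.5214,-2.5439) (cross=-30.225)
ex = (C−B)/|BC| = (-0.3854,-0.9228); ey = (0.9228,-0.3854)
P = B + 2.28·ex + 2.37·ey = (1.0991,-0.0245)

1.10 -0.02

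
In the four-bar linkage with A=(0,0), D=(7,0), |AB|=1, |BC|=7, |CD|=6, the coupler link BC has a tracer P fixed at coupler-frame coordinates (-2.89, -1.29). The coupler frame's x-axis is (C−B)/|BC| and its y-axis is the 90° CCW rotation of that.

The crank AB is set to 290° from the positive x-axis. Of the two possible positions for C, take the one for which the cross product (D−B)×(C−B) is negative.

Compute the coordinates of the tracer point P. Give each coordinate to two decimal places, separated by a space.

A=(0,0), D=(7.00,0)
B = A + 1.00·(cos290°, sin290°) = (0.3420, -0.9397)
|BD| = 6.7240
circle(B,7.00) ∩ circle(D,6.00): a=4.3287, h=5.5011
  candidates: C₊=(3.8594,5.1124) cross=36.990; C₋=(5.3970,-5.7819) cross=-36.990
  mode - wants cross < 0 → take C=(5.3970,-5.7819) (cross=-36.990)
ex = (C−B)/|BC| = (0.7221,-0.6917); ey = (0.6917,0.7221)
P = B + -2.89·ex + -1.29·ey = (-2.6373,0.1279)

-2.64 0.13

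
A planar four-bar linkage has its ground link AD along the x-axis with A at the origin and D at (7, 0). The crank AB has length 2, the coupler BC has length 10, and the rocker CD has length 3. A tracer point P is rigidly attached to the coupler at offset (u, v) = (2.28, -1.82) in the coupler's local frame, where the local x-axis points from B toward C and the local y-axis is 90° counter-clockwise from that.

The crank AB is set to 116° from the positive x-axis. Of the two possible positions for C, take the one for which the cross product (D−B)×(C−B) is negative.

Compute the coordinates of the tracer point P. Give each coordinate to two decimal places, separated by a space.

A=(0,0), D=(7.00,0)
B = A + 2.00·(cos116°, sin116°) = (-0.8767, 1.7976)
|BD| = 8.0793
circle(B,10.00) ∩ circle(D,3.00): a=9.6713, h=2.5427
  candidates: C₊=(9.1179,2.1247) cross=20.543; C₋=(7.9864,-2.8332) cross=-20.543
  mode - wants cross < 0 → take C=(7.9864,-2.8332) (cross=-20.543)
ex = (C−B)/|BC| = (0.8863,-0.4631); ey = (0.4631,0.8863)
P = B + 2.28·ex + -1.82·ey = (0.3013,-0.8713)

0.30 -0.87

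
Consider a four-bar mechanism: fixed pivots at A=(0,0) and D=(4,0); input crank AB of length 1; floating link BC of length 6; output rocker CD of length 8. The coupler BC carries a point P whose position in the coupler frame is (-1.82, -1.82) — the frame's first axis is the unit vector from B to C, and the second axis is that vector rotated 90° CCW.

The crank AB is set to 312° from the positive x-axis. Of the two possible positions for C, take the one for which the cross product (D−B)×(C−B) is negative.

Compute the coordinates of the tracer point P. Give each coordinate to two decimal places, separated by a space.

A=(0,0), D=(4.00,0)
B = A + 1.00·(cos312°, sin312°) = (0.6691, -0.7431)
|BD| = 3.4128
circle(B,6.00) ∩ circle(D,8.00): a=-2.3959, h=5.5009
  candidates: C₊=(-2.8671,4.1040) cross=18.773; C₋=(-0.4714,-6.6337) cross=-18.773
  mode - wants cross < 0 → take C=(-0.4714,-6.6337) (cross=-18.773)
ex = (C−B)/|BC| = (-0.1901,-0.9818); ey = (0.9818,-0.1901)
P = B + -1.82·ex + -1.82·ey = (-0.7717,1.3896)

-0.77 1.39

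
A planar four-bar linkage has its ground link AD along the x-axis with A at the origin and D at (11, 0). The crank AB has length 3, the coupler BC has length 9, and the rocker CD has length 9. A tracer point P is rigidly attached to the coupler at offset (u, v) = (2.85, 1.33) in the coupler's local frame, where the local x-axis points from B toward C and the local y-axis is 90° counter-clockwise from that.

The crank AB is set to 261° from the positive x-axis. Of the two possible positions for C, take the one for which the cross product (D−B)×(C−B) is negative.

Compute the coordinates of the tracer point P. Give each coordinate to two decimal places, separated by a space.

2.63 -3.47

A=(0,0), D=(11.00,0)
B = A + 3.00·(cos261°, sin261°) = (-0.4693, -2.9631)
|BD| = 11.8459
circle(B,9.00) ∩ circle(D,9.00): a=5.9229, h=6.7763
  candidates: C₊=(3.5703,5.0794) cross=80.272; C₋=(6.9603,-8.0425) cross=-80.272
  mode - wants cross < 0 → take C=(6.9603,-8.0425) (cross=-80.272)
ex = (C−B)/|BC| = (0.8255,-0.5644); ey = (0.5644,0.8255)
P = B + 2.85·ex + 1.33·ey = (2.6340,-3.4736)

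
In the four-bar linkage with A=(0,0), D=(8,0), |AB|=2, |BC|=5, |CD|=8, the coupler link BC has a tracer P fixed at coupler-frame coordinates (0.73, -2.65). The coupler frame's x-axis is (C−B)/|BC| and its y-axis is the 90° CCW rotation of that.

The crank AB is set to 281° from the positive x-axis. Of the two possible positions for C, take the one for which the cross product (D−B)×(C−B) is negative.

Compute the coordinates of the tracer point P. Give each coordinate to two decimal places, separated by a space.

-1.50 -3.97

A=(0,0), D=(8.00,0)
B = A + 2.00·(cos281°, sin281°) = (0.3816, -1.9633)
|BD| = 7.8673
circle(B,5.00) ∩ circle(D,8.00): a=1.4550, h=4.7836
  candidates: C₊=(0.5969,3.0321) cross=37.634; C₋=(2.9843,-6.2324) cross=-37.634
  mode - wants cross < 0 → take C=(2.9843,-6.2324) (cross=-37.634)
ex = (C−B)/|BC| = (0.5205,-0.8538); ey = (0.8538,0.5205)
P = B + 0.73·ex + -2.65·ey = (-1.5010,-3.9660)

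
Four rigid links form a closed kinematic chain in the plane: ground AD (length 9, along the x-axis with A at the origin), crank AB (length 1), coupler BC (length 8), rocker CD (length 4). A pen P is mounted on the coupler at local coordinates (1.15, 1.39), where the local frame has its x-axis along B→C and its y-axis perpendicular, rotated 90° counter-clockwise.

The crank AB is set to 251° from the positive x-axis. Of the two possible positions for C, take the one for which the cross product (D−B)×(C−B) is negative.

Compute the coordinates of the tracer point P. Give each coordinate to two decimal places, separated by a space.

1.22 -0.01

A=(0,0), D=(9.00,0)
B = A + 1.00·(cos251°, sin251°) = (-0.3256, -0.9455)
|BD| = 9.3734
circle(B,8.00) ∩ circle(D,4.00): a=7.2471, h=3.3881
  candidates: C₊=(6.5428,3.1563) cross=31.758; C₋=(7.2264,-3.5853) cross=-31.758
  mode - wants cross < 0 → take C=(7.2264,-3.5853) (cross=-31.758)
ex = (C−B)/|BC| = (0.9440,-0.3300); ey = (0.3300,0.9440)
P = B + 1.15·ex + 1.39·ey = (1.2187,-0.0128)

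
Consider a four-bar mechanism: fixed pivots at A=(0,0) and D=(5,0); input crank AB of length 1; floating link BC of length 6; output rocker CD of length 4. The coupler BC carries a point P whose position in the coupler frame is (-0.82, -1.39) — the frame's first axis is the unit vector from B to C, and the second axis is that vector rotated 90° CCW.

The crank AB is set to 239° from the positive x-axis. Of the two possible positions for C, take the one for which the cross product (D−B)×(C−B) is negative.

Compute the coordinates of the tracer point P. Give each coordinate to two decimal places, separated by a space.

-1.94 -1.62

A=(0,0), D=(5.00,0)
B = A + 1.00·(cos239°, sin239°) = (-0.5150, -0.8572)
|BD| = 5.5813
circle(B,6.00) ∩ circle(D,4.00): a=4.5823, h=3.8733
  candidates: C₊=(3.4181,3.6739) cross=21.618; C₋=(4.6078,-3.9807) cross=-21.618
  mode - wants cross < 0 → take C=(4.6078,-3.9807) (cross=-21.618)
ex = (C−B)/|BC| = (0.8538,-0.5206); ey = (0.5206,0.8538)
P = B + -0.82·ex + -1.39·ey = (-1.9388,-1.6171)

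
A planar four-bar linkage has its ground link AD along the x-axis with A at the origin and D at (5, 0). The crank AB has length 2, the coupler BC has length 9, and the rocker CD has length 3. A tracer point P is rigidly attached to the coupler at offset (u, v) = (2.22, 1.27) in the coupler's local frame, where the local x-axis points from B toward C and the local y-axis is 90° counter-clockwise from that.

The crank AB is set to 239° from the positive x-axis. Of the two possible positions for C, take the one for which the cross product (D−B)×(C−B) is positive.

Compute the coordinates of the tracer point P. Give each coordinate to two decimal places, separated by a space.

A=(0,0), D=(5.00,0)
B = A + 2.00·(cos239°, sin239°) = (-1.0301, -1.7143)
|BD| = 6.2690
circle(B,9.00) ∩ circle(D,3.00): a=8.8770, h=1.4827
  candidates: C₊=(7.1031,2.1394) cross=9.295; C₋=(7.9140,-0.7130) cross=-9.295
  mode + wants cross > 0 → take C=(7.1031,2.1394) (cross=9.295)
ex = (C−B)/|BC| = (0.9037,0.4282); ey = (-0.4282,0.9037)
P = B + 2.22·ex + 1.27·ey = (0.4323,0.3839)

0.43 0.38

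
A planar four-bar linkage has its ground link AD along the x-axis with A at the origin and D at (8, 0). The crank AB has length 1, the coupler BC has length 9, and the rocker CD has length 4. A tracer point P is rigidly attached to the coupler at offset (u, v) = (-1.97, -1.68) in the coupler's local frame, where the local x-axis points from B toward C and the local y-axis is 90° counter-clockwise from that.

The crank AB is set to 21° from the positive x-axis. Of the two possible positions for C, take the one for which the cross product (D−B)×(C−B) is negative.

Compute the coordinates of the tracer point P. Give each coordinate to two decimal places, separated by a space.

A=(0,0), D=(8.00,0)
B = A + 1.00·(cos21°, sin21°) = (0.9336, 0.3584)
|BD| = 7.0755
circle(B,9.00) ∩ circle(D,4.00): a=8.1311, h=3.8582
  candidates: C₊=(9.2496,3.7998) cross=27.299; C₋=(8.8588,-3.9067) cross=-27.299
  mode - wants cross < 0 → take C=(8.8588,-3.9067) (cross=-27.299)
ex = (C−B)/|BC| = (0.8806,-0.4739); ey = (0.4739,0.8806)
P = B + -1.97·ex + -1.68·ey = (-1.5973,-0.1874)

-1.60 -0.19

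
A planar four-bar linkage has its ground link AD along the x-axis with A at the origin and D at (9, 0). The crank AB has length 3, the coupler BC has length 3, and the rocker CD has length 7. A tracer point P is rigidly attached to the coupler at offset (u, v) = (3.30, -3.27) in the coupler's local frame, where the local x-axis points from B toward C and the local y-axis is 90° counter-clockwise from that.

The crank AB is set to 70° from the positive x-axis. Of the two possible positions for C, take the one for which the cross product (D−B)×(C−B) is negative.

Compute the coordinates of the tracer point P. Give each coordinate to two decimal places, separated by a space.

A=(0,0), D=(9.00,0)
B = A + 3.00·(cos70°, sin70°) = (1.0261, 2.8191)
|BD| = 8.4576
circle(B,3.00) ∩ circle(D,7.00): a=1.8641, h=2.3506
  candidates: C₊=(3.5670,4.4139) cross=19.880; C₋=(2.0000,-0.0184) cross=-19.880
  mode - wants cross < 0 → take C=(2.0000,-0.0184) (cross=-19.880)
ex = (C−B)/|BC| = (0.3247,-0.9458); ey = (0.9458,0.3247)
P = B + 3.30·ex + -3.27·ey = (-0.9955,-1.3638)

-1.00 -1.36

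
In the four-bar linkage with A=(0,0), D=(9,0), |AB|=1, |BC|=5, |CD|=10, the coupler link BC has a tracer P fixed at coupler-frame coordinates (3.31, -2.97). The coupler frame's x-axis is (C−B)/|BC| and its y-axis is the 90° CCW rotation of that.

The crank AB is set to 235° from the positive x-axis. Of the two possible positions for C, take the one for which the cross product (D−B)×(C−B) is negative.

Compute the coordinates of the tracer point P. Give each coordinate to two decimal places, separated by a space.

A=(0,0), D=(9.00,0)
B = A + 1.00·(cos235°, sin235°) = (-0.5736, -0.8192)
|BD| = 9.6086
circle(B,5.00) ∩ circle(D,10.00): a=0.9015, h=4.9181
  candidates: C₊=(-0.0946,4.1579) cross=47.255; C₋=(0.7439,-5.6424) cross=-47.255
  mode - wants cross < 0 → take C=(0.7439,-5.6424) (cross=-47.255)
ex = (C−B)/|BC| = (0.2635,-0.9647); ey = (0.9647,0.2635)
P = B + 3.31·ex + -2.97·ey = (-2.5664,-4.7948)

-2.57 -4.79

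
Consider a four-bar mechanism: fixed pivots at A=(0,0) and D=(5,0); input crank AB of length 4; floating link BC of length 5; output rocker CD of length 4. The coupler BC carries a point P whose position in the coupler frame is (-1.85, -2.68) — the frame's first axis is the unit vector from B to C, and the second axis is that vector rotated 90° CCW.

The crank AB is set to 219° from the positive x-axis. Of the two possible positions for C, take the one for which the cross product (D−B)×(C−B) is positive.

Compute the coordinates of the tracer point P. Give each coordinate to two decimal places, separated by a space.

A=(0,0), D=(5.00,0)
B = A + 4.00·(cos219°, sin219°) = (-3.1086, -2.5173)
|BD| = 8.4903
circle(B,5.00) ∩ circle(D,4.00): a=4.7752, h=1.4824
  candidates: C₊=(1.0124,0.3143) cross=12.586; C₋=(1.8914,-2.5173) cross=-12.586
  mode + wants cross > 0 → take C=(1.0124,0.3143) (cross=12.586)
ex = (C−B)/|BC| = (0.8242,0.5663); ey = (-0.5663,0.8242)
P = B + -1.85·ex + -2.68·ey = (-3.1156,-5.7738)

-3.12 -5.77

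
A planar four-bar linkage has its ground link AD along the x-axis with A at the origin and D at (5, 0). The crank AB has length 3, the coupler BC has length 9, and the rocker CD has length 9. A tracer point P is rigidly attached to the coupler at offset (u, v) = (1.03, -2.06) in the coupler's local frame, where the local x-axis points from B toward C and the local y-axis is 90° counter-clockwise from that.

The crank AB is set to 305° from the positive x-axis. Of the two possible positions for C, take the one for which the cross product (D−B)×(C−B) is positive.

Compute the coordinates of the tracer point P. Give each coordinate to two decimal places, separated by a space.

3.19 -0.69

A=(0,0), D=(5.00,0)
B = A + 3.00·(cos305°, sin305°) = (1.7207, -2.4575)
|BD| = 4.0979
circle(B,9.00) ∩ circle(D,9.00): a=2.0489, h=8.7637
  candidates: C₊=(-1.8951,5.7843) cross=35.913; C₋=(8.6158,-8.2417) cross=-35.913
  mode + wants cross > 0 → take C=(-1.8951,5.7843) (cross=35.913)
ex = (C−B)/|BC| = (-0.4018,0.9157); ey = (-0.9157,-0.4018)
P = B + 1.03·ex + -2.06·ey = (3.1934,-0.6866)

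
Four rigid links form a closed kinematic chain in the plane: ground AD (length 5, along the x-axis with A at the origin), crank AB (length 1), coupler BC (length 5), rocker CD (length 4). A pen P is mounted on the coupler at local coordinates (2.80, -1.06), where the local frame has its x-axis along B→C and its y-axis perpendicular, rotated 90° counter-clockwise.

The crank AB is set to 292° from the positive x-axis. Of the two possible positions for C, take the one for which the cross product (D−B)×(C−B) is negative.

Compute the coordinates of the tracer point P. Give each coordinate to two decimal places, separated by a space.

A=(0,0), D=(5.00,0)
B = A + 1.00·(cos292°, sin292°) = (0.3746, -0.9272)
|BD| = 4.7174
circle(B,5.00) ∩ circle(D,4.00): a=3.3126, h=3.7452
  candidates: C₊=(2.8865,3.3960) cross=17.668; C₋=(4.3587,-3.9483) cross=-17.668
  mode - wants cross < 0 → take C=(4.3587,-3.9483) (cross=-17.668)
ex = (C−B)/|BC| = (0.7968,-0.6042); ey = (0.6042,0.7968)
P = B + 2.80·ex + -1.06·ey = (1.9652,-3.4636)

1.97 -3.46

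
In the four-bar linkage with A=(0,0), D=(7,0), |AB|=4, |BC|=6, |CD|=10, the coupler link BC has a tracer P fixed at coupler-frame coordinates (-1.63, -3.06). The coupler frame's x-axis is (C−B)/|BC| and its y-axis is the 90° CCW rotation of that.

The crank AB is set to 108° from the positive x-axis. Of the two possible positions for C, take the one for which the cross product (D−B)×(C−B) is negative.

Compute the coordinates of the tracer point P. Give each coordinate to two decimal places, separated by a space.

-3.77 6.18

A=(0,0), D=(7.00,0)
B = A + 4.00·(cos108°, sin108°) = (-1.2361, 3.8042)
|BD| = 9.0722
circle(B,6.00) ∩ circle(D,10.00): a=1.0088, h=5.9146
  candidates: C₊=(2.1599,8.7506) cross=53.658; C₋=(-2.8003,-1.9883) cross=-53.658
  mode - wants cross < 0 → take C=(-2.8003,-1.9883) (cross=-53.658)
ex = (C−B)/|BC| = (-0.2607,-0.9654); ey = (0.9654,-0.2607)
P = B + -1.63·ex + -3.06·ey = (-3.7653,6.1756)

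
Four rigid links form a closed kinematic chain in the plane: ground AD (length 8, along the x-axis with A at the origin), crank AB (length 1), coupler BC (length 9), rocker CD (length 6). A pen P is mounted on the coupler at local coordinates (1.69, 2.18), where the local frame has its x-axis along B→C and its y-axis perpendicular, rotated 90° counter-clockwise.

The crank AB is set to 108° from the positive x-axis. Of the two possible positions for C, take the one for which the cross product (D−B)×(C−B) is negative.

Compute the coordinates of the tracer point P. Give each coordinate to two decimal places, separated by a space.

A=(0,0), D=(8.00,0)
B = A + 1.00·(cos108°, sin108°) = (-0.3090, 0.9511)
|BD| = 8.3633
circle(B,9.00) ∩ circle(D,6.00): a=6.8720, h=5.8117
  candidates: C₊=(7.1793,5.9436) cross=48.605; C₋=(5.8575,-5.6044) cross=-48.605
  mode - wants cross < 0 → take C=(5.8575,-5.6044) (cross=-48.605)
ex = (C−B)/|BC| = (0.6852,-0.7284); ey = (0.7284,0.6852)
P = B + 1.69·ex + 2.18·ey = (2.4368,1.2137)

2.44 1.21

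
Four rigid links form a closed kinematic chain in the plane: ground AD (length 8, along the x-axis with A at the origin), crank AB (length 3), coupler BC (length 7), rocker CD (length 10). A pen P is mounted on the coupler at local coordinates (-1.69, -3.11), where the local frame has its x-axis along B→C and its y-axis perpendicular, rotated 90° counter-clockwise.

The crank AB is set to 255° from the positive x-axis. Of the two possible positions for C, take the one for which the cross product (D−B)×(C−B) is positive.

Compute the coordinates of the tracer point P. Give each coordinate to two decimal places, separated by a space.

2.41 -4.43

A=(0,0), D=(8.00,0)
B = A + 3.00·(cos255°, sin255°) = (-0.7765, -2.8978)
|BD| = 9.2425
circle(B,7.00) ∩ circle(D,10.00): a=1.8622, h=6.7477
  candidates: C₊=(-1.1237,4.0936) cross=62.366; C₋=(3.1075,-8.7214) cross=-62.366
  mode + wants cross > 0 → take C=(-1.1237,4.0936) (cross=62.366)
ex = (C−B)/|BC| = (-0.0496,0.9988); ey = (-0.9988,-0.0496)
P = B + -1.69·ex + -3.11·ey = (2.4136,-4.4314)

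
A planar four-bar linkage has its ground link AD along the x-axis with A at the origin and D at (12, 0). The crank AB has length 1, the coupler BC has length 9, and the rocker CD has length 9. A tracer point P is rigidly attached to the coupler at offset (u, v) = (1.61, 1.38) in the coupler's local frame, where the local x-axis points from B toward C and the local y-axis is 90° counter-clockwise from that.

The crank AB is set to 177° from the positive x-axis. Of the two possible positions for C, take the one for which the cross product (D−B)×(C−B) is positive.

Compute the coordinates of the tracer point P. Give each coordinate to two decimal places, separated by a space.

-0.78 2.16

A=(0,0), D=(12.00,0)
B = A + 1.00·(cos177°, sin177°) = (-0.9986, 0.0523)
|BD| = 12.9987
circle(B,9.00) ∩ circle(D,9.00): a=6.4994, h=6.2256
  candidates: C₊=(5.5258,6.2517) cross=80.925; C₋=(5.4756,-6.1994) cross=-80.925
  mode + wants cross > 0 → take C=(5.5258,6.2517) (cross=80.925)
ex = (C−B)/|BC| = (0.7249,0.6888); ey = (-0.6888,0.7249)
P = B + 1.61·ex + 1.38·ey = (-0.7821,2.1617)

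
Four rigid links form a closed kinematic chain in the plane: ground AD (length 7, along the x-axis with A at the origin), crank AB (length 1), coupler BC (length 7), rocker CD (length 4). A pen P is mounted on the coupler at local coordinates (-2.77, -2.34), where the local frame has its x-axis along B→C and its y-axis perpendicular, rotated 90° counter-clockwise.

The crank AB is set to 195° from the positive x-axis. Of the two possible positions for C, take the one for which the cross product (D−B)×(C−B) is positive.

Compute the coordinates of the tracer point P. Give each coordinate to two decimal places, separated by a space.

-2.08 -3.71

A=(0,0), D=(7.00,0)
B = A + 1.00·(cos195°, sin195°) = (-0.9659, -0.2588)
|BD| = 7.9701
circle(B,7.00) ∩ circle(D,4.00): a=6.0553, h=3.5119
  candidates: C₊=(4.9721,3.4479) cross=27.990; C₋=(5.2002,-3.5722) cross=-27.990
  mode + wants cross > 0 → take C=(4.9721,3.4479) (cross=27.990)
ex = (C−B)/|BC| = (0.8483,0.5295); ey = (-0.5295,0.8483)
P = B + -2.77·ex + -2.34·ey = (-2.0766,-3.7106)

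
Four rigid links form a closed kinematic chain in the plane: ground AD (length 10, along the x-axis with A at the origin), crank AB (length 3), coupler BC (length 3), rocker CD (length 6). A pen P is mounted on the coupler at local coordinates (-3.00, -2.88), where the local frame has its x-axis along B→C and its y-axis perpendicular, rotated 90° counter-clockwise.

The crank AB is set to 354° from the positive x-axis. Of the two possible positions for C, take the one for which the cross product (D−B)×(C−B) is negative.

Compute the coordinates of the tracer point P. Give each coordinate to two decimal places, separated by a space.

-1.09 0.52

A=(0,0), D=(10.00,0)
B = A + 3.00·(cos354°, sin354°) = (2.9836, -0.3136)
|BD| = 7.0234
circle(B,3.00) ∩ circle(D,6.00): a=1.5896, h=2.5443
  candidates: C₊=(4.4580,2.2991) cross=17.869; C₋=(4.6852,-2.7843) cross=-17.869
  mode - wants cross < 0 → take C=(4.6852,-2.7843) (cross=-17.869)
ex = (C−B)/|BC| = (0.5672,-0.8236); ey = (0.8236,0.5672)
P = B + -3.00·ex + -2.88·ey = (-1.0899,0.5236)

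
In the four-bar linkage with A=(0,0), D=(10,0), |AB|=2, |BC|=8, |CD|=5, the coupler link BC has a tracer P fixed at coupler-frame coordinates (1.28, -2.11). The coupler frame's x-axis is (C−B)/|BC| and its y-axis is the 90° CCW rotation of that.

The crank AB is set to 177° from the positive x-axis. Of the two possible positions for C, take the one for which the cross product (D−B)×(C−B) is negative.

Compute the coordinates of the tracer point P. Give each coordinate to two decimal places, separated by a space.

A=(0,0), D=(10.00,0)
B = A + 2.00·(cos177°, sin177°) = (-1.9973, 0.1047)
|BD| = 11.9977
circle(B,8.00) ∩ circle(D,5.00): a=7.6242, h=2.4232
  candidates: C₊=(5.6478,2.4613) cross=29.073; C₋=(5.6055,-2.3850) cross=-29.073
  mode - wants cross < 0 → take C=(5.6055,-2.3850) (cross=-29.073)
ex = (C−B)/|BC| = (0.9503,-0.3112); ey = (0.3112,0.9503)
P = B + 1.28·ex + -2.11·ey = (-1.4375,-2.2989)

-1.44 -2.30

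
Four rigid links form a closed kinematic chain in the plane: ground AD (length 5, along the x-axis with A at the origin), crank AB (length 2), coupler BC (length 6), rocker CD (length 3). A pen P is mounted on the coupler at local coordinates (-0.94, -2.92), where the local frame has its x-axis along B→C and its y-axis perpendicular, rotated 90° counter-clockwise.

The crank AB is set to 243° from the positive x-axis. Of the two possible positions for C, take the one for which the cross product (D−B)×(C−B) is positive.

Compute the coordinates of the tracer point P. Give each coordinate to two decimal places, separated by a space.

A=(0,0), D=(5.00,0)
B = A + 2.00·(cos243°, sin243°) = (-0.9080, -1.7820)
|BD| = 6.1709
circle(B,6.00) ∩ circle(D,3.00): a=5.2731, h=2.8625
  candidates: C₊=(3.3139,2.4813) cross=17.664; C₋=(4.9671,-2.9998) cross=-17.664
  mode + wants cross > 0 → take C=(3.3139,2.4813) (cross=17.664)
ex = (C−B)/|BC| = (0.7036,0.7106); ey = (-0.7106,0.7036)
P = B + -0.94·ex + -2.92·ey = (0.5054,-4.5046)

0.51 -4.50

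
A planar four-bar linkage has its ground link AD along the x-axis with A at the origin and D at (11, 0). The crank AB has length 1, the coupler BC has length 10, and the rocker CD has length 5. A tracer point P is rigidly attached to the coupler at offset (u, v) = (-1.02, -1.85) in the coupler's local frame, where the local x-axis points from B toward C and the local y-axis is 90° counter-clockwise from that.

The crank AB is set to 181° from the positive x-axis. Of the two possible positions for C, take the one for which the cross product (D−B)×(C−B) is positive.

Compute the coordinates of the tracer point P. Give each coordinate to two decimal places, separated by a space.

-1.17 -2.12

A=(0,0), D=(11.00,0)
B = A + 1.00·(cos181°, sin181°) = (-0.9998, -0.0175)
|BD| = 11.9999
circle(B,10.00) ∩ circle(D,5.00): a=9.1250, h=4.0908
  candidates: C₊=(8.1192,4.0867) cross=49.090; C₋=(8.1311,-4.0950) cross=-49.090
  mode + wants cross > 0 → take C=(8.1192,4.0867) (cross=49.090)
ex = (C−B)/|BC| = (0.9119,0.4104); ey = (-0.4104,0.9119)
P = B + -1.02·ex + -1.85·ey = (-1.1707,-2.1231)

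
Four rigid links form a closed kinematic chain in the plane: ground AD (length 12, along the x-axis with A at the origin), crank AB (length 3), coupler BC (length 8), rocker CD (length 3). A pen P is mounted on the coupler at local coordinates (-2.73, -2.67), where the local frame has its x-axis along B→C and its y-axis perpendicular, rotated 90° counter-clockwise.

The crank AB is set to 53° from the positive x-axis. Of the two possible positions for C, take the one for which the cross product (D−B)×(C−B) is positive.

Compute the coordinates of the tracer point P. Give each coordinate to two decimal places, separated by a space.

-1.04 -0.15

A=(0,0), D=(12.00,0)
B = A + 3.00·(cos53°, sin53°) = (1.8054, 2.3959)
|BD| = 10.4723
circle(B,8.00) ∩ circle(D,3.00): a=7.8621, h=1.4788
  candidates: C₊=(9.7974,2.0368) cross=15.487; C₋=(9.1207,-0.8424) cross=-15.487
  mode + wants cross > 0 → take C=(9.7974,2.0368) (cross=15.487)
ex = (C−B)/|BC| = (0.9990,-0.0449); ey = (0.0449,0.9990)
P = B + -2.73·ex + -2.67·ey = (-1.0417,-0.1488)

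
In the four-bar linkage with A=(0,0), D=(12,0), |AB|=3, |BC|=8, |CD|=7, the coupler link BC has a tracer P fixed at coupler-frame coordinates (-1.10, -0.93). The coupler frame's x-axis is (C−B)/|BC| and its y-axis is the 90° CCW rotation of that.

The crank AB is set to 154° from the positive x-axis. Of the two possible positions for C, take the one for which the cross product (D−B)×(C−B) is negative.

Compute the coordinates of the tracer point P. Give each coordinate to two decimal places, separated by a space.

A=(0,0), D=(12.00,0)
B = A + 3.00·(cos154°, sin154°) = (-2.6964, 1.3151)
|BD| = 14.7551
circle(B,8.00) ∩ circle(D,7.00): a=7.8859, h=1.3466
  candidates: C₊=(5.2781,1.9535) cross=19.869; C₋=(5.0381,-0.7290) cross=-19.869
  mode - wants cross < 0 → take C=(5.0381,-0.7290) (cross=-19.869)
ex = (C−B)/|BC| = (0.9668,-0.2555); ey = (0.2555,0.9668)
P = B + -1.10·ex + -0.93·ey = (-3.9975,0.6970)

-4.00 0.70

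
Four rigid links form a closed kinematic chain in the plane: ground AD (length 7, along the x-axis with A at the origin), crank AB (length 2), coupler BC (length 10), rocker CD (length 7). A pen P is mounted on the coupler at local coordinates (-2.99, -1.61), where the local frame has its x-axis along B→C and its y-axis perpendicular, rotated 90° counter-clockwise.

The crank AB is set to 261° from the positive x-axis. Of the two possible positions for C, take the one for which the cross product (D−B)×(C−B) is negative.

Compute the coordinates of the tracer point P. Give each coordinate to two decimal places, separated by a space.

-3.71 -1.92

A=(0,0), D=(7.00,0)
B = A + 2.00·(cos261°, sin261°) = (-0.3129, -1.9754)
|BD| = 7.5750
circle(B,10.00) ∩ circle(D,7.00): a=7.1538, h=6.9873
  candidates: C₊=(4.7713,6.6357) cross=52.929; C₋=(8.4156,-6.8554) cross=-52.929
  mode - wants cross < 0 → take C=(8.4156,-6.8554) (cross=-52.929)
ex = (C−B)/|BC| = (0.8728,-0.4880); ey = (0.4880,0.8728)
P = B + -2.99·ex + -1.61·ey = (-3.7084,-1.9215)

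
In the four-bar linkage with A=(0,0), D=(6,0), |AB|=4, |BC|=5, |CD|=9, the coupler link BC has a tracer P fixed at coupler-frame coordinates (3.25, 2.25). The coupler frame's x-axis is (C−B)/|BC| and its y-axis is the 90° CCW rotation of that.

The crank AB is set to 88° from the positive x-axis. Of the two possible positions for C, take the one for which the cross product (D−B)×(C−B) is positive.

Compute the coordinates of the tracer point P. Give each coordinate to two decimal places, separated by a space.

-0.20 7.94

A=(0,0), D=(6.00,0)
B = A + 4.00·(cos88°, sin88°) = (0.1396, 3.9976)
|BD| = 7.0940
circle(B,5.00) ∩ circle(D,9.00): a=-0.4000, h=4.9840
  candidates: C₊=(2.6177,8.3403) cross=35.356; C₋=(-2.9994,0.1057) cross=-35.356
  mode + wants cross > 0 → take C=(2.6177,8.3403) (cross=35.356)
ex = (C−B)/|BC| = (0.4956,0.8685); ey = (-0.8685,0.4956)
P = B + 3.25·ex + 2.25·ey = (-0.2039,7.9355)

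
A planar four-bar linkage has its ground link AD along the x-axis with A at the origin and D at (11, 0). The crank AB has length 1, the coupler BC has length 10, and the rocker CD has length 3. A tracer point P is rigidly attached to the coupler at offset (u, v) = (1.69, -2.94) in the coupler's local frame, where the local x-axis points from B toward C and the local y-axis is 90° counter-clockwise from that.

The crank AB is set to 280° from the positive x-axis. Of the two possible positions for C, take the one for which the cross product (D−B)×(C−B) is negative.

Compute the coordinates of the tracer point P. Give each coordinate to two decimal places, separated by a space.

1.29 -4.19

A=(0,0), D=(11.00,0)
B = A + 1.00·(cos280°, sin280°) = (0.1736, -0.9848)
|BD| = 10.8711
circle(B,10.00) ∩ circle(D,3.00): a=9.6210, h=2.7271
  candidates: C₊=(9.5080,2.6027) cross=29.647; C₋=(10.0021,-2.8292) cross=-29.647
  mode - wants cross < 0 → take C=(10.0021,-2.8292) (cross=-29.647)
ex = (C−B)/|BC| = (0.9828,-0.1844); ey = (0.1844,0.9828)
P = B + 1.69·ex + -2.94·ey = (1.2924,-4.1861)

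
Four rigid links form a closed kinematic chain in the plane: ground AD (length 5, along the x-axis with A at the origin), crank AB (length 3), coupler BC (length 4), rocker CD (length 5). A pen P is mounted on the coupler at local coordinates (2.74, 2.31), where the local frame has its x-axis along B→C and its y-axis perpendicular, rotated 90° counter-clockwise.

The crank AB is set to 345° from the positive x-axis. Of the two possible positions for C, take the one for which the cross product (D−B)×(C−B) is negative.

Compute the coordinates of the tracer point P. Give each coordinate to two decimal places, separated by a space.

5.54 -3.19

A=(0,0), D=(5.00,0)
B = A + 3.00·(cos345°, sin345°) = (2.8978, -0.7765)
|BD| = 2.2410
circle(B,4.00) ∩ circle(D,5.00): a=-0.8875, h=3.9003
  candidates: C₊=(0.7139,2.5748) cross=8.741; C₋=(3.4166,-4.7427) cross=-8.741
  mode - wants cross < 0 → take C=(3.4166,-4.7427) (cross=-8.741)
ex = (C−B)/|BC| = (0.1297,-0.9916); ey = (0.9916,0.1297)
P = B + 2.74·ex + 2.31·ey = (5.5437,-3.1937)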